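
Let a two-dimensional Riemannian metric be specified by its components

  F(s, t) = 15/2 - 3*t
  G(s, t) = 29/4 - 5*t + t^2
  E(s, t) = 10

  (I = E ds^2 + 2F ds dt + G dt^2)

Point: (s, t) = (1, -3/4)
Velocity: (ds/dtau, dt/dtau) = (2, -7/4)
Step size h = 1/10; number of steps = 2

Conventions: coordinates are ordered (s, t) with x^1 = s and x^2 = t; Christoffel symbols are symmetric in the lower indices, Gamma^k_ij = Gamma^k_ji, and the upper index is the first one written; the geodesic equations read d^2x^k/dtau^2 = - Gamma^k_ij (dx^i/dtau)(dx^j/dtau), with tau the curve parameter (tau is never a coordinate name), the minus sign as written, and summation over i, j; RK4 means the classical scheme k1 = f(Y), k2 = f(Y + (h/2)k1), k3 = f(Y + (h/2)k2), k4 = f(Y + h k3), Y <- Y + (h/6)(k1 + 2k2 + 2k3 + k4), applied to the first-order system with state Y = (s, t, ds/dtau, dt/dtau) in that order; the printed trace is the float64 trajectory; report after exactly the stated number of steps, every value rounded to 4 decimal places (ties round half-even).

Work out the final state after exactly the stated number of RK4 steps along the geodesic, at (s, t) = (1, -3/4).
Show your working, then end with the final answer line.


f(Y) = (ds/dtau, dt/dtau, -Gamma^s_ij Y'^i Y'^j, -Gamma^t_ij Y'^i Y'^j) with the Gammas evaluated at the stage position; h = 0.100000; intermediate values shown to 6 dp
step 0: s = 1.0000, t = -0.7500, ds/dtau = 2.0000, dt/dtau = -1.7500
step 1:
  k1: at (s, t) = (1.000000, -0.750000), (ds/dtau, dt/dtau) = (2.000000, -1.750000); Gamma_sss = 0.000000, Gamma_sst = 0.000000, Gamma_stt = -0.145897, Gamma_tss = 0.000000, Gamma_tst = 0.000000, Gamma_ttt = -0.158055; k1 = (2.000000, -1.750000, 0.446809, 0.484043)
  k2: at (s, t) = (1.100000, -0.837500), (ds/dtau, dt/dtau) = (2.022340, -1.725798); Gamma_sss = 0.000000, Gamma_sst = 0.000000, Gamma_stt = -0.141918, Gamma_tss = 0.000000, Gamma_tst = 0.000000, Gamma_ttt = -0.157884; k2 = (2.022340, -1.725798, 0.422687, 0.470239)
  k3: at (s, t) = (1.101117, -0.836290), (ds/dtau, dt/dtau) = (2.021134, -1.726488); Gamma_sss = 0.000000, Gamma_sst = 0.000000, Gamma_stt = -0.141973, Gamma_tss = 0.000000, Gamma_tst = 0.000000, Gamma_ttt = -0.157887; k3 = (2.021134, -1.726488, 0.423187, 0.470624)
  k4: at (s, t) = (1.202113, -0.922649), (ds/dtau, dt/dtau) = (2.042319, -1.702938); Gamma_sss = 0.000000, Gamma_sst = 0.000000, Gamma_stt = -0.138156, Gamma_tss = 0.000000, Gamma_tst = 0.000000, Gamma_ttt = -0.157620; k4 = (2.042319, -1.702938, 0.400653, 0.457098)
  Y <- Y + (h/6)(k1 + 2k2 + 2k3 + k4): s = 1.2022, t = -0.9226, ds/dtau = 2.0423, dt/dtau = -1.7030
step 2:
  k1: at (s, t) = (1.202154, -0.922625), (ds/dtau, dt/dtau) = (2.042320, -1.702952); Gamma_sss = 0.000000, Gamma_sst = 0.000000, Gamma_stt = -0.138157, Gamma_tss = 0.000000, Gamma_tst = 0.000000, Gamma_ttt = -0.157620; k1 = (2.042320, -1.702952, 0.400663, 0.457106)
  k2: at (s, t) = (1.304270, -1.007773), (ds/dtau, dt/dtau) = (2.062353, -1.680097); Gamma_sss = 0.000000, Gamma_sst = 0.000000, Gamma_stt = -0.134502, Gamma_tss = 0.000000, Gamma_tst = 0.000000, Gamma_ttt = -0.157268; k2 = (2.062353, -1.680097, 0.379663, 0.443924)
  k3: at (s, t) = (1.305272, -1.006630), (ds/dtau, dt/dtau) = (2.061303, -1.680756); Gamma_sss = 0.000000, Gamma_sst = 0.000000, Gamma_stt = -0.134551, Gamma_tss = 0.000000, Gamma_tst = 0.000000, Gamma_ttt = -0.157273; k3 = (2.061303, -1.680756, 0.380097, 0.444287)
  k4: at (s, t) = (1.408285, -1.090701), (ds/dtau, dt/dtau) = (2.080330, -1.658524); Gamma_sss = 0.000000, Gamma_sst = 0.000000, Gamma_stt = -0.131044, Gamma_tss = 0.000000, Gamma_tst = 0.000000, Gamma_ttt = -0.156846; k4 = (2.080330, -1.658524, 0.360462, 0.431437)
  Y <- Y + (h/6)(k1 + 2k2 + 2k3 + k4): s = 1.4083, t = -1.0907, ds/dtau = 2.0803, dt/dtau = -1.6585

Answer: s = 1.4083, t = -1.0907, ds/dtau = 2.0803, dt/dtau = -1.6585


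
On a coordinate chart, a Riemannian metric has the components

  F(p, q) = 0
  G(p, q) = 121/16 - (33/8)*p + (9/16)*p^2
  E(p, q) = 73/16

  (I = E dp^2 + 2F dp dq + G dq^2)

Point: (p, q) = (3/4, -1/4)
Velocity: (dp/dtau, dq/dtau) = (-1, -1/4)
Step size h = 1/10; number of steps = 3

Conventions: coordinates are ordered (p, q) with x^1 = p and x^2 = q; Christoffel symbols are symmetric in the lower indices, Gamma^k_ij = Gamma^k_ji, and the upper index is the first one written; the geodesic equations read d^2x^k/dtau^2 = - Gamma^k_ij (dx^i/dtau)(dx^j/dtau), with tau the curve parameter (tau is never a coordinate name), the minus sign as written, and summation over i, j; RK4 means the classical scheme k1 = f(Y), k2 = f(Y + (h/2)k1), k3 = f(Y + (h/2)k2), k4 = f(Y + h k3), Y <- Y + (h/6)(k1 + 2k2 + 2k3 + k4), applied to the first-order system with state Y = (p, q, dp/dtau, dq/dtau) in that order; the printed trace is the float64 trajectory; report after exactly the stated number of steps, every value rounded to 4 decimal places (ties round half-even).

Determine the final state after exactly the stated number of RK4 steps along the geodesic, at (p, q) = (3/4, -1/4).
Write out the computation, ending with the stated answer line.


f(Y) = (dp/dtau, dq/dtau, -Gamma^p_ij Y'^i Y'^j, -Gamma^q_ij Y'^i Y'^j) with the Gammas evaluated at the stage position; h = 0.100000; intermediate values shown to 6 dp
step 0: p = 0.7500, q = -0.2500, dp/dtau = -1.0000, dq/dtau = -0.2500
step 1:
  k1: at (p, q) = (0.750000, -0.250000), (dp/dtau, dq/dtau) = (-1.000000, -0.250000); Gamma_ppp = 0.000000, Gamma_ppq = 0.000000, Gamma_pqq = 0.359589, Gamma_qpp = 0.000000, Gamma_qpq = -0.342857, Gamma_qqq = 0.000000; k1 = (-1.000000, -0.250000, -0.022474, 0.171429)
  k2: at (p, q) = (0.700000, -0.262500), (dp/dtau, dq/dtau) = (-1.001124, -0.241429); Gamma_ppp = 0.000000, Gamma_ppq = 0.000000, Gamma_pqq = 0.365753, Gamma_qpp = 0.000000, Gamma_qpq = -0.337079, Gamma_qqq = 0.000000; k2 = (-1.001124, -0.241429, -0.021319, 0.162944)
  k3: at (p, q) = (0.699944, -0.262071), (dp/dtau, dq/dtau) = (-1.001066, -0.241853); Gamma_ppp = 0.000000, Gamma_ppq = 0.000000, Gamma_pqq = 0.365760, Gamma_qpp = 0.000000, Gamma_qpq = -0.337072, Gamma_qqq = 0.000000; k3 = (-1.001066, -0.241853, -0.021394, 0.163218)
  k4: at (p, q) = (0.649893, -0.274185), (dp/dtau, dq/dtau) = (-1.002139, -0.233678); Gamma_ppp = 0.000000, Gamma_ppq = 0.000000, Gamma_pqq = 0.371931, Gamma_qpp = 0.000000, Gamma_qpq = -0.331480, Gamma_qqq = 0.000000; k4 = (-1.002139, -0.233678, -0.020309, 0.155251)
  Y <- Y + (h/6)(k1 + 2k2 + 2k3 + k4): p = 0.6499, q = -0.2742, dp/dtau = -1.0021, dq/dtau = -0.2337
step 2:
  k1: at (p, q) = (0.649891, -0.274171), (dp/dtau, dq/dtau) = (-1.002137, -0.233683); Gamma_ppp = 0.000000, Gamma_ppq = 0.000000, Gamma_pqq = 0.371931, Gamma_qpp = 0.000000, Gamma_qpq = -0.331480, Gamma_qqq = 0.000000; k1 = (-1.002137, -0.233683, -0.020310, 0.155254)
  k2: at (p, q) = (0.599785, -0.285855), (dp/dtau, dq/dtau) = (-1.003152, -0.225921); Gamma_ppp = 0.000000, Gamma_ppq = 0.000000, Gamma_pqq = 0.378109, Gamma_qpp = 0.000000, Gamma_qpq = -0.326064, Gamma_qqq = 0.000000; k2 = (-1.003152, -0.225921, -0.019299, 0.147794)
  k3: at (p, q) = (0.599734, -0.285467), (dp/dtau, dq/dtau) = (-1.003102, -0.226294); Gamma_ppp = 0.000000, Gamma_ppq = 0.000000, Gamma_pqq = 0.378115, Gamma_qpp = 0.000000, Gamma_qpq = -0.326059, Gamma_qqq = 0.000000; k3 = (-1.003102, -0.226294, -0.019363, 0.148028)
  k4: at (p, q) = (0.549581, -0.296800), (dp/dtau, dq/dtau) = (-1.004073, -0.218881); Gamma_ppp = 0.000000, Gamma_ppq = 0.000000, Gamma_pqq = 0.384298, Gamma_qpp = 0.000000, Gamma_qpq = -0.320813, Gamma_qqq = 0.000000; k4 = (-1.004073, -0.218881, -0.018411, 0.141011)
  Y <- Y + (h/6)(k1 + 2k2 + 2k3 + k4): p = 0.5496, q = -0.2968, dp/dtau = -1.0041, dq/dtau = -0.2189
step 3:
  k1: at (p, q) = (0.549579, -0.296787), (dp/dtau, dq/dtau) = (-1.004071, -0.218885); Gamma_ppp = 0.000000, Gamma_ppq = 0.000000, Gamma_pqq = 0.384298, Gamma_qpp = 0.000000, Gamma_qpq = -0.320812, Gamma_qqq = 0.000000; k1 = (-1.004071, -0.218885, -0.018412, 0.141014)
  k2: at (p, q) = (0.499376, -0.307731), (dp/dtau, dq/dtau) = (-1.004992, -0.211834); Gamma_ppp = 0.000000, Gamma_ppq = 0.000000, Gamma_pqq = 0.390488, Gamma_qpp = 0.000000, Gamma_qpq = -0.315727, Gamma_qqq = 0.000000; k2 = (-1.004992, -0.211834, -0.017523, 0.134431)
  k3: at (p, q) = (0.499330, -0.307379), (dp/dtau, dq/dtau) = (-1.004947, -0.212163); Gamma_ppp = 0.000000, Gamma_ppq = 0.000000, Gamma_pqq = 0.390494, Gamma_qpp = 0.000000, Gamma_qpq = -0.315723, Gamma_qqq = 0.000000; k3 = (-1.004947, -0.212163, -0.017577, 0.134632)
  k4: at (p, q) = (0.449085, -0.318004), (dp/dtau, dq/dtau) = (-1.005829, -0.205422); Gamma_ppp = 0.000000, Gamma_ppq = 0.000000, Gamma_pqq = 0.396688, Gamma_qpp = 0.000000, Gamma_qpq = -0.310792, Gamma_qqq = 0.000000; k4 = (-1.005829, -0.205422, -0.016739, 0.128431)
  Y <- Y + (h/6)(k1 + 2k2 + 2k3 + k4): p = 0.4491, q = -0.3180, dp/dtau = -1.0058, dq/dtau = -0.2054

Answer: p = 0.4491, q = -0.3180, dp/dtau = -1.0058, dq/dtau = -0.2054


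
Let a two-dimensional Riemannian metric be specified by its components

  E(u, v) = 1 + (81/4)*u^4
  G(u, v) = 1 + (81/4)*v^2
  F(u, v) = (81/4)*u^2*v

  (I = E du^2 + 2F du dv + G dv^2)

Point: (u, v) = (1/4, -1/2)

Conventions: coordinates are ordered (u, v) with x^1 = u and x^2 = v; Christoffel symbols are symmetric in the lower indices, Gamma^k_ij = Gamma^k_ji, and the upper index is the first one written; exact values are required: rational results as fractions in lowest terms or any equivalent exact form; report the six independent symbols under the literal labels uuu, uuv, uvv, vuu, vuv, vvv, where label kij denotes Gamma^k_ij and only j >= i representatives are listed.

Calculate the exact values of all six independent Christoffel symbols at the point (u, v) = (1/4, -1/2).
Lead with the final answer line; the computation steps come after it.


Answer: Gamma_uuu = 648/6289, Gamma_uuv = 0, Gamma_uvv = 1296/6289, Gamma_vuu = -5184/6289, Gamma_vuv = 0, Gamma_vvv = -10368/6289

E = 1105/1024, F = -81/128, G = 97/16 at the point
E_u = 81/64, E_v = 0, F_u = -81/16, F_v = 81/64, G_u = 0, G_v = -81/4
EG - F^2 = 6289/1024;  g^inv = (1024/6289) * [[97/16, 81/128], [81/128, 1105/1024]]
first-kind symbols [ij,l] = (1/2)(d_i g_jl + d_j g_il - d_l g_ij): [uu,u] = E_u/2 = 81/128, [uu,v] = F_u - E_v/2 = -81/16, [uv,u] = E_v/2 = 0, [uv,v] = G_u/2 = 0, [vv,u] = F_v - G_u/2 = 81/64, [vv,v] = G_v/2 = -81/8
Gamma^u_ij = (G*[ij,u] - F*[ij,v])/(EG - F^2), Gamma^v_ij = (E*[ij,v] - F*[ij,u])/(EG - F^2)


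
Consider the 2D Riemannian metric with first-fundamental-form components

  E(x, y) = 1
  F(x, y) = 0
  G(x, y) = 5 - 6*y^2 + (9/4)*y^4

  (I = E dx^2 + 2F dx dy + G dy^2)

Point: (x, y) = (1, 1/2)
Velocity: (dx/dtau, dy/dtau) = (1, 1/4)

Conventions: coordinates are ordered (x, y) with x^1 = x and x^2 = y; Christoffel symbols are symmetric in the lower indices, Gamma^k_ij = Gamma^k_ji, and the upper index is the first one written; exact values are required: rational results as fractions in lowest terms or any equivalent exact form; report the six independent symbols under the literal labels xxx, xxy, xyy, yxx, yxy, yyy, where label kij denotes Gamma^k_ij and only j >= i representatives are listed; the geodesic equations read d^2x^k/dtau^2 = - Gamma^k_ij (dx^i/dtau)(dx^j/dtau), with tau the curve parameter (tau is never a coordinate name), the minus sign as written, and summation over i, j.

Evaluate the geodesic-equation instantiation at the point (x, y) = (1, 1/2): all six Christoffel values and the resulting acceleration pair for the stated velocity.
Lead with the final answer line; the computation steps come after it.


Answer: Gamma_xxx = 0, Gamma_xxy = 0, Gamma_xyy = 0, Gamma_yxx = 0, Gamma_yxy = 0, Gamma_yyy = -156/233; accelerations (d^2x/dtau^2, d^2y/dtau^2) = (0, 39/932)

E = 1, F = 0, G = 233/64 at the point
E_x = 0, E_y = 0, F_x = 0, F_y = 0, G_x = 0, G_y = -39/8
EG - F^2 = 233/64;  g^inv = (64/233) * [[233/64, 0], [0, 1]]
first-kind symbols [ij,l] = (1/2)(d_i g_jl + d_j g_il - d_l g_ij): [xx,x] = E_x/2 = 0, [xx,y] = F_x - E_y/2 = 0, [xy,x] = E_y/2 = 0, [xy,y] = G_x/2 = 0, [yy,x] = F_y - G_x/2 = 0, [yy,y] = G_y/2 = -39/16
Gamma^x_ij = (G*[ij,x] - F*[ij,y])/(EG - F^2), Gamma^y_ij = (E*[ij,y] - F*[ij,x])/(EG - F^2)
Gamma_xxx = 0, Gamma_xxy = 0, Gamma_xyy = 0, Gamma_yxx = 0, Gamma_yxy = 0, Gamma_yyy = -156/233
d^2x/dtau^2 = -(Gamma_xxx*(1)^2 + 2*Gamma_xxy*(1)*(1/4) + Gamma_xyy*(1/4)^2) = 0
d^2y/dtau^2 = -(Gamma_yxx*(1)^2 + 2*Gamma_yxy*(1)*(1/4) + Gamma_yyy*(1/4)^2) = 39/932


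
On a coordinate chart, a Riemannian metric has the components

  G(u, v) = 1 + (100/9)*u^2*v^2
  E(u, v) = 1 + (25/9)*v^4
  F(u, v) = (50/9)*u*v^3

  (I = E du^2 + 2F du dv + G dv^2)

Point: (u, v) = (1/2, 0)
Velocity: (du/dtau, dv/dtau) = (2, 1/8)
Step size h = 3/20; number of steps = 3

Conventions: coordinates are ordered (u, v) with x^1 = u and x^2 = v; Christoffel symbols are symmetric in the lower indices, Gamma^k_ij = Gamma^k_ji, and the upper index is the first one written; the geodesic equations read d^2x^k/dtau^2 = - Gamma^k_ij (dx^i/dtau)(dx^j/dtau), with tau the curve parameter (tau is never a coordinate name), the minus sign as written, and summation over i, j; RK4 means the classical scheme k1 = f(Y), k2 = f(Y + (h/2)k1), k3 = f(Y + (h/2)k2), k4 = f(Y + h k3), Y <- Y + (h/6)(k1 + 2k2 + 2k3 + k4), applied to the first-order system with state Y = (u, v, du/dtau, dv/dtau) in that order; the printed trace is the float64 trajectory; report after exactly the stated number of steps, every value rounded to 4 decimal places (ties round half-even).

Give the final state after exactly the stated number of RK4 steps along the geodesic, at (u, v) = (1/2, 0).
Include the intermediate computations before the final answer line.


f(Y) = (du/dtau, dv/dtau, -Gamma^u_ij Y'^i Y'^j, -Gamma^v_ij Y'^i Y'^j) with the Gammas evaluated at the stage position; h = 0.150000; intermediate values shown to 6 dp
step 0: u = 0.5000, v = 0.0000, du/dtau = 2.0000, dv/dtau = 0.1250
step 1:
  k1: at (u, v) = (0.500000, 0.000000), (du/dtau, dv/dtau) = (2.000000, 0.125000); Gamma_uuu = 0.000000, Gamma_uuv = 0.000000, Gamma_uvv = 0.000000, Gamma_vuu = 0.000000, Gamma_vuv = 0.000000, Gamma_vvv = 0.000000; k1 = (2.000000, 0.125000, 0.000000, 0.000000)
  k2: at (u, v) = (0.650000, 0.009375), (du/dtau, dv/dtau) = (2.000000, 0.125000); Gamma_uuu = 0.000000, Gamma_uuv = 0.000005, Gamma_uvv = 0.000317, Gamma_vuu = 0.000000, Gamma_vuv = 0.000635, Gamma_vvv = 0.043992; k2 = (2.000000, 0.125000, -0.000007, -0.001005)
  k3: at (u, v) = (0.650000, 0.009375), (du/dtau, dv/dtau) = (1.999999, 0.124925); Gamma_uuu = 0.000000, Gamma_uuv = 0.000005, Gamma_uvv = 0.000317, Gamma_vuu = 0.000000, Gamma_vuv = 0.000635, Gamma_vvv = 0.043992; k3 = (1.999999, 0.124925, -0.000007, -0.001004)
  k4: at (u, v) = (0.800000, 0.018739), (du/dtau, dv/dtau) = (1.999999, 0.124849); Gamma_uuu = 0.000000, Gamma_uuv = 0.000036, Gamma_uvv = 0.001557, Gamma_vuu = 0.000000, Gamma_vuv = 0.003113, Gamma_vvv = 0.132921; k4 = (1.999999, 0.124849, -0.000042, -0.003627)
  Y <- Y + (h/6)(k1 + 2k2 + 2k3 + k4): u = 0.8000, v = 0.0187, du/dtau = 2.0000, dv/dtau = 0.1248
step 2:
  k1: at (u, v) = (0.800000, 0.018742), (du/dtau, dv/dtau) = (1.999998, 0.124809); Gamma_uuu = 0.000000, Gamma_uuv = 0.000036, Gamma_uvv = 0.001557, Gamma_vuu = 0.000000, Gamma_vuv = 0.003115, Gamma_vvv = 0.132948; k1 = (1.999998, 0.124809, -0.000042, -0.003626)
  k2: at (u, v) = (0.950000, 0.028103), (du/dtau, dv/dtau) = (1.999995, 0.124537); Gamma_uuu = 0.000000, Gamma_uuv = 0.000122, Gamma_uvv = 0.004136, Gamma_vuu = 0.000000, Gamma_vuv = 0.008271, Gamma_vvv = 0.279597; k2 = (1.999995, 0.124537, -0.000125, -0.008457)
  k3: at (u, v) = (0.950000, 0.028083), (du/dtau, dv/dtau) = (1.999989, 0.124175); Gamma_uuu = 0.000000, Gamma_uuv = 0.000122, Gamma_uvv = 0.004130, Gamma_vuu = 0.000000, Gamma_vuv = 0.008259, Gamma_vvv = 0.279397; k3 = (1.999989, 0.124175, -0.000124, -0.008410)
  k4: at (u, v) = (1.099998, 0.037369), (du/dtau, dv/dtau) = (1.999980, 0.123547); Gamma_uuu = 0.000000, Gamma_uuv = 0.000285, Gamma_uvv = 0.008376, Gamma_vuu = 0.000000, Gamma_vuv = 0.016753, Gamma_vvv = 0.493139; k4 = (1.999980, 0.123547, -0.000268, -0.015806)
  Y <- Y + (h/6)(k1 + 2k2 + 2k3 + k4): u = 1.1000, v = 0.0374, du/dtau = 2.0000, dv/dtau = 0.1235
step 3:
  k1: at (u, v) = (1.099999, 0.037387), (du/dtau, dv/dtau) = (1.999978, 0.123480); Gamma_uuu = 0.000000, Gamma_uuv = 0.000285, Gamma_uvv = 0.008384, Gamma_vuu = 0.000000, Gamma_vuv = 0.016769, Gamma_vvv = 0.493371; k1 = (1.999978, 0.123480, -0.000269, -0.015805)
  k2: at (u, v) = (1.249997, 0.046648), (du/dtau, dv/dtau) = (1.999958, 0.122294); Gamma_uuu = 0.000000, Gamma_uuv = 0.000543, Gamma_uvv = 0.014561, Gamma_vuu = 0.000000, Gamma_vuv = 0.029122, Gamma_vvv = 0.780365; k2 = (1.999958, 0.122294, -0.000484, -0.025917)
  k3: at (u, v) = (1.249995, 0.046559), (du/dtau, dv/dtau) = (1.999942, 0.121536); Gamma_uuu = 0.000000, Gamma_uuv = 0.000540, Gamma_uvv = 0.014508, Gamma_vuu = 0.000000, Gamma_vuv = 0.029015, Gamma_vvv = 0.778984; k3 = (1.999942, 0.121536, -0.000477, -0.025611)
  k4: at (u, v) = (1.399990, 0.055617), (du/dtau, dv/dtau) = (1.999906, 0.119638); Gamma_uuu = 0.000000, Gamma_uuv = 0.000895, Gamma_uvv = 0.022540, Gamma_vuu = 0.000000, Gamma_vuv = 0.045080, Gamma_vvv = 1.134735; k4 = (1.999906, 0.119638, -0.000751, -0.037814)
  Y <- Y + (h/6)(k1 + 2k2 + 2k3 + k4): u = 1.4000, v = 0.0557, du/dtau = 1.9999, dv/dtau = 0.1196

Answer: u = 1.4000, v = 0.0557, du/dtau = 1.9999, dv/dtau = 0.1196


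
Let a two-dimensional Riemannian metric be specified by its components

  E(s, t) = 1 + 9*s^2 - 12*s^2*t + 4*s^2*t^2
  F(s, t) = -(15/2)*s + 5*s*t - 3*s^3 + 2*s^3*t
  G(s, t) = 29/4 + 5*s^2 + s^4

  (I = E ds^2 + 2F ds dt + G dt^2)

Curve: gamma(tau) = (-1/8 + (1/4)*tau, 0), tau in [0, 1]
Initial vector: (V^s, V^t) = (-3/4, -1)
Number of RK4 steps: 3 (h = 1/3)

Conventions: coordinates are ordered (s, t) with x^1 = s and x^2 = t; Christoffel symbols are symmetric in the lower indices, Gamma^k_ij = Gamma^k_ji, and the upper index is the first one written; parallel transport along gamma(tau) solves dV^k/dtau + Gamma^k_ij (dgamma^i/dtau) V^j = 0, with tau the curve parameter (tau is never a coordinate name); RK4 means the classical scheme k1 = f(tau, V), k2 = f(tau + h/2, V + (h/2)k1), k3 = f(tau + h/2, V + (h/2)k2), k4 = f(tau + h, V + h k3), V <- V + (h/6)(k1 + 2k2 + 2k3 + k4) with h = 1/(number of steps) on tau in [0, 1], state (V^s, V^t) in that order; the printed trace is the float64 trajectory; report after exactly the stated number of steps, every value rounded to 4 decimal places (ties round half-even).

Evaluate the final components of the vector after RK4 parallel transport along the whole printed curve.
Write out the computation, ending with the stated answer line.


gamma'(tau) = (1/4, 0); f(tau, V)^k = -Gamma^k_ij(gamma(tau)) gamma'^i(tau) V^j; h = 1/3; intermediate values shown to 6 dp
curve data and Christoffel symbols at the stage parameters:
  tau = 0.000000: gamma = (-0.125000, 0.000000), gamma' = (0.250000, 0.000000); Gamma_sss = -0.150623, Gamma_sst = -0.012552, Gamma_stt = 0.000000, Gamma_tss = -1.010427, Gamma_tst = -0.084202, Gamma_ttt = 0.000000
  tau = 0.166667: gamma = (-0.083333, 0.000000), gamma' = (0.250000, 0.000000); Gamma_sss = -0.102079, Gamma_sst = -0.005671, Gamma_stt = 0.000000, Gamma_tss = -1.023623, Gamma_tst = -0.056868, Gamma_ttt = 0.000000
  tau = 0.333333: gamma = (-0.041667, 0.000000), gamma' = (0.250000, 0.000000); Gamma_sss = -0.051551, Gamma_sst = -0.001432, Gamma_stt = 0.000000, Gamma_tss = -1.031742, Gamma_tst = -0.028659, Gamma_ttt = 0.000000
  tau = 0.500000: gamma = (0.000000, 0.000000), gamma' = (0.250000, 0.000000); Gamma_sss = 0.000000, Gamma_sst = 0.000000, Gamma_stt = 0.000000, Gamma_tss = -1.034483, Gamma_tst = 0.000000, Gamma_ttt = 0.000000
  tau = 0.666667: gamma = (0.041667, 0.000000), gamma' = (0.250000, 0.000000); Gamma_sss = 0.051551, Gamma_sst = -0.001432, Gamma_stt = 0.000000, Gamma_tss = -1.031742, Gamma_tst = 0.028659, Gamma_ttt = 0.000000
  tau = 0.833333: gamma = (0.083333, 0.000000), gamma' = (0.250000, 0.000000); Gamma_sss = 0.102079, Gamma_sst = -0.005671, Gamma_stt = 0.000000, Gamma_tss = -1.023623, Gamma_tst = 0.056868, Gamma_ttt = 0.000000
  tau = 1.000000: gamma = (0.125000, 0.000000), gamma' = (0.250000, 0.000000); Gamma_sss = 0.150623, Gamma_sst = -0.012552, Gamma_stt = 0.000000, Gamma_tss = -1.010427, Gamma_tst = 0.084202, Gamma_ttt = 0.000000
step 0: V^s = -0.7500, V^t = -1.0000
step 1: k1 = (-0.031380, -0.210506), k2 = (-0.020741, -0.207983), k3 = (-0.020695, -0.207524), k4 = (-0.010138, -0.202891); V <- V + (h/6)(k1 + 2k2 + 2k3 + k4): V^s = -0.7569, V^t = -1.0691
step 2: k1 = (-0.010138, -0.202894), k2 = (0.000000, -0.196190), k3 = (0.000000, -0.195753), k4 = (0.009349, -0.187106); V <- V + (h/6)(k1 + 2k2 + 2k3 + k4): V^s = -0.7570, V^t = -1.1343
step 3: k1 = (0.009349, -0.187118), k2 = (0.017625, -0.176740), k3 = (0.017592, -0.176411), k4 = (0.024539, -0.164614); V <- V + (h/6)(k1 + 2k2 + 2k3 + k4): V^s = -0.7512, V^t = -1.1931

Answer: V^s = -0.7512, V^t = -1.1931


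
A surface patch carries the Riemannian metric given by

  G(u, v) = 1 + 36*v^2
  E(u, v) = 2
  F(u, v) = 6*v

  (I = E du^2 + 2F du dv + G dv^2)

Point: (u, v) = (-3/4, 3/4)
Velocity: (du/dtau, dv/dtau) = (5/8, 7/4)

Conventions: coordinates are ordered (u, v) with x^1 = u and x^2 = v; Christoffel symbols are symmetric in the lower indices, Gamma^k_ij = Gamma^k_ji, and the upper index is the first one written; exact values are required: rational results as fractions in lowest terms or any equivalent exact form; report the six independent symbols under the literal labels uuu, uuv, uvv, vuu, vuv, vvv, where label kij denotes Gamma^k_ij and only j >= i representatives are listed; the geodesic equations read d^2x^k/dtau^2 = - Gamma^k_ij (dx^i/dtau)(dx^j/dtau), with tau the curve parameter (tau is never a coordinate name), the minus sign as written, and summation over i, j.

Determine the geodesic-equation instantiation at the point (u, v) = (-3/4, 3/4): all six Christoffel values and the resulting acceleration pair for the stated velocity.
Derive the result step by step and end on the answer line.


E = 2, F = 9/2, G = 85/4 at the point
E_u = 0, E_v = 0, F_u = 0, F_v = 6, G_u = 0, G_v = 54
EG - F^2 = 89/4;  g^inv = (4/89) * [[85/4, -9/2], [-9/2, 2]]
first-kind symbols [ij,l] = (1/2)(d_i g_jl + d_j g_il - d_l g_ij): [uu,u] = E_u/2 = 0, [uu,v] = F_u - E_v/2 = 0, [uv,u] = E_v/2 = 0, [uv,v] = G_u/2 = 0, [vv,u] = F_v - G_u/2 = 6, [vv,v] = G_v/2 = 27
Gamma^u_ij = (G*[ij,u] - F*[ij,v])/(EG - F^2), Gamma^v_ij = (E*[ij,v] - F*[ij,u])/(EG - F^2)
Gamma_uuu = 0, Gamma_uuv = 0, Gamma_uvv = 24/89, Gamma_vuu = 0, Gamma_vuv = 0, Gamma_vvv = 108/89
d^2u/dtau^2 = -(Gamma_uuu*(5/8)^2 + 2*Gamma_uuv*(5/8)*(7/4) + Gamma_uvv*(7/4)^2) = -147/178
d^2v/dtau^2 = -(Gamma_vuu*(5/8)^2 + 2*Gamma_vuv*(5/8)*(7/4) + Gamma_vvv*(7/4)^2) = -1323/356

Answer: Gamma_uuu = 0, Gamma_uuv = 0, Gamma_uvv = 24/89, Gamma_vuu = 0, Gamma_vuv = 0, Gamma_vvv = 108/89; accelerations (d^2u/dtau^2, d^2v/dtau^2) = (-147/178, -1323/356)


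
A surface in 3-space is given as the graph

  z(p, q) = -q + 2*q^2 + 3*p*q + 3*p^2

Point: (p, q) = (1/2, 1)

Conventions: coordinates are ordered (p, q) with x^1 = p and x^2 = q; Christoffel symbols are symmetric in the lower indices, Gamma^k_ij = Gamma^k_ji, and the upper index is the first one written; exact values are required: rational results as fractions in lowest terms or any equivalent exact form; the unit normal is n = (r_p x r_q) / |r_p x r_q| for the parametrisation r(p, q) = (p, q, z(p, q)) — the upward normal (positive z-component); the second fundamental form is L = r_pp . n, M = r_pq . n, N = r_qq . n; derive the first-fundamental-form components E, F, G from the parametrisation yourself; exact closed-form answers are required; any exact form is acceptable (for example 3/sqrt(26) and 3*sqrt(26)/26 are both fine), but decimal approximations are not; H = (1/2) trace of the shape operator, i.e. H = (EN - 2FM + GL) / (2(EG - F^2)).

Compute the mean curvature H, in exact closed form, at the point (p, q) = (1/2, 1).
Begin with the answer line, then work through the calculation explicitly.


Answer: H = 454*sqrt(229)/52441

z_p = 6, z_q = 9/2, z_pp = 6, z_pq = 3, z_qq = 4
E = 37, F = 27, G = 85/4; answer radicand W^2 = 229/4
unnormalised second-form numerators: l = 6, m = 3, n = 4; L = l/sqrt(229/4), and similarly M = m/sqrt(W^2), N = n/sqrt(W^2)
H = (E*n - 2*F*m + G*l) / (2*(EG - F^2)*sqrt(W^2)); E*n - 2*F*m + G*l = 227/2, EG - F^2 = 229/4, so H = (227/229)/sqrt(229/4)


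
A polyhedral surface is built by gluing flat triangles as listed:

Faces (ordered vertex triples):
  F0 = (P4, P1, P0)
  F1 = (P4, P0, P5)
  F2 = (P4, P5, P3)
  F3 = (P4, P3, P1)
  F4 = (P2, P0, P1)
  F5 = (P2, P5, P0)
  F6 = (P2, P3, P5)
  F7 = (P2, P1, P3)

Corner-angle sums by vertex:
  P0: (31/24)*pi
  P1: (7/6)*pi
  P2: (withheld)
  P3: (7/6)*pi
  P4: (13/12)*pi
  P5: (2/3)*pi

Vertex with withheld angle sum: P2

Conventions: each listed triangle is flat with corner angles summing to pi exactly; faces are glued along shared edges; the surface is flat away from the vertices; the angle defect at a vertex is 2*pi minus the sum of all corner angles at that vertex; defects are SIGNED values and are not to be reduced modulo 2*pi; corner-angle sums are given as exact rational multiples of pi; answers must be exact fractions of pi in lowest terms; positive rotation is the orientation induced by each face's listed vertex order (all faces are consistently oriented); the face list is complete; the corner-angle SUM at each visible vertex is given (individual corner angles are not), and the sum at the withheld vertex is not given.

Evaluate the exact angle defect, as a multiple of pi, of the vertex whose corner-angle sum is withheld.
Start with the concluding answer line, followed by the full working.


Answer: defect(P2) = (-5/8)*pi

V = 6, E = 12, F = 8; chi = V - E + F = 2
Gauss-Bonnet: total defect = 2*pi*chi = 4*pi; visible defects sum to (37/8)*pi


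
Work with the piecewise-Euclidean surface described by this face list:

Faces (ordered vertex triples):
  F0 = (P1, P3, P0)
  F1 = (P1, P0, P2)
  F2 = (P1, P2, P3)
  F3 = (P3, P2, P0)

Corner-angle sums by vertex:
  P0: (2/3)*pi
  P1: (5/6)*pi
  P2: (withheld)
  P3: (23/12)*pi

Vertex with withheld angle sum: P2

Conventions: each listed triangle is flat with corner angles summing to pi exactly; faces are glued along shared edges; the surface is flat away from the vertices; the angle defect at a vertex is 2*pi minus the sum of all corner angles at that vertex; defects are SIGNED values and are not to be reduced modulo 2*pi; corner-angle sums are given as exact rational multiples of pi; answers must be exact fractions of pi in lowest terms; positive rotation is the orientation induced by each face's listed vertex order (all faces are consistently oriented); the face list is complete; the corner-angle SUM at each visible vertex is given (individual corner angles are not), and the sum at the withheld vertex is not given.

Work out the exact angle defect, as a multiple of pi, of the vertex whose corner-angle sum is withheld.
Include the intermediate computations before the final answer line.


V = 4, E = 6, F = 4; chi = V - E + F = 2
Gauss-Bonnet: total defect = 2*pi*chi = 4*pi; visible defects sum to (31/12)*pi

Answer: defect(P2) = (17/12)*pi


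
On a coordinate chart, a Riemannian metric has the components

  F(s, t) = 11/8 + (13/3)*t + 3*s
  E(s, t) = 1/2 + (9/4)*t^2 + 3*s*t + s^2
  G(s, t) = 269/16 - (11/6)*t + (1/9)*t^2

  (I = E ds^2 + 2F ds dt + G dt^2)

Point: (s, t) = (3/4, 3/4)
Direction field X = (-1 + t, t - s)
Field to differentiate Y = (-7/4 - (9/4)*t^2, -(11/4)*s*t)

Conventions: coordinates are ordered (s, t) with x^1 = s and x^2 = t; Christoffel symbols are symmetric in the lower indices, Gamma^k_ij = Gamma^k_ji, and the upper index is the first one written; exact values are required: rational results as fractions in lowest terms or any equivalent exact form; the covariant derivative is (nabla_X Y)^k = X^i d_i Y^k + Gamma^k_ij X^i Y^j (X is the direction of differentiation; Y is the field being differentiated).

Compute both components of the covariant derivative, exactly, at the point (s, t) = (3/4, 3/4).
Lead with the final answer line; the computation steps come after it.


Answer: (nabla_X Y)^s = 137615/54528, (nabla_X Y)^t = -259405/436224

E = 257/64, F = 55/8, G = 31/2 at the point
E_s = 15/4, E_t = 45/8, F_s = 3, F_t = 13/3, G_s = 0, G_t = -5/3
EG - F^2 = 1917/128;  g^inv = (128/1917) * [[31/2, -55/8], [-55/8, 257/64]]
first-kind symbols [ij,l] = (1/2)(d_i g_jl + d_j g_il - d_l g_ij): [ss,s] = E_s/2 = 15/8, [ss,t] = F_s - E_t/2 = 3/16, [st,s] = E_t/2 = 45/16, [st,t] = G_s/2 = 0, [tt,s] = F_t - G_s/2 = 13/3, [tt,t] = G_t/2 = -5/6
Gamma^s_ij = (G*[ij,s] - F*[ij,t])/(EG - F^2), Gamma^t_ij = (E*[ij,t] - F*[ij,s])/(EG - F^2)
Gamma_sss = 395/213, Gamma_sst = 620/213, Gamma_stt = 27992/5751, Gamma_tss = -1381/1704, Gamma_tst = -275/213, Gamma_ttt = -12725/5751
X = (-1/4, 0), Y = (-193/64, -99/64) at the point


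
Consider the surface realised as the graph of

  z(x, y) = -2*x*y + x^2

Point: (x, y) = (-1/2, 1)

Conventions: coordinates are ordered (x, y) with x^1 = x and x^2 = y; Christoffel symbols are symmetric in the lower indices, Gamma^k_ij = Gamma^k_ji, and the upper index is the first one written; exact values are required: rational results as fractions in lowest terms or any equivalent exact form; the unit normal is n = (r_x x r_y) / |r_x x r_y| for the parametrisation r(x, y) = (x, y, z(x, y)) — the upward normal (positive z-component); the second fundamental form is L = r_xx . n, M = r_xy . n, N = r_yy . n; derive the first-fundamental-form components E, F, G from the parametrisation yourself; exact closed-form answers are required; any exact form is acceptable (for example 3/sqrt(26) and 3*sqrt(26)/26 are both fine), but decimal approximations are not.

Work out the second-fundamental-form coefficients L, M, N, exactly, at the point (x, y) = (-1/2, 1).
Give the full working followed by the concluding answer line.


z_x = -3, z_y = 1, z_xx = 2, z_xy = -2, z_yy = 0
E = 10, F = -3, G = 2; answer radicand W^2 = 11
unnormalised second-form numerators: l = 2, m = -2, n = 0; L = l/sqrt(11), and similarly M = m/sqrt(W^2), N = n/sqrt(W^2)

Answer: L = 2*sqrt(11)/11, M = -2*sqrt(11)/11, N = 0


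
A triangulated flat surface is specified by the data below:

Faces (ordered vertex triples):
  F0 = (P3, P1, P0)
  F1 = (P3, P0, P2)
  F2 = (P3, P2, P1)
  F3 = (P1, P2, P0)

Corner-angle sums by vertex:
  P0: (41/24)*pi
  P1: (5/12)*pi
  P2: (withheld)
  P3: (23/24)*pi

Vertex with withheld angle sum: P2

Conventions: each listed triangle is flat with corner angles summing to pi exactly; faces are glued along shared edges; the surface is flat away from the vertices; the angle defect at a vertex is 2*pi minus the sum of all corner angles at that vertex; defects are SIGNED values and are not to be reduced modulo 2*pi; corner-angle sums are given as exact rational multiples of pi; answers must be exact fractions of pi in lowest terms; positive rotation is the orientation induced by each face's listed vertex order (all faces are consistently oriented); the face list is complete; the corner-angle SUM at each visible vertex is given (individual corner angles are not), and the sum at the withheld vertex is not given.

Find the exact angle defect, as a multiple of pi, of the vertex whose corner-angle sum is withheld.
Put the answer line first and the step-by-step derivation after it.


Answer: defect(P2) = (13/12)*pi

V = 4, E = 6, F = 4; chi = V - E + F = 2
Gauss-Bonnet: total defect = 2*pi*chi = 4*pi; visible defects sum to (35/12)*pi


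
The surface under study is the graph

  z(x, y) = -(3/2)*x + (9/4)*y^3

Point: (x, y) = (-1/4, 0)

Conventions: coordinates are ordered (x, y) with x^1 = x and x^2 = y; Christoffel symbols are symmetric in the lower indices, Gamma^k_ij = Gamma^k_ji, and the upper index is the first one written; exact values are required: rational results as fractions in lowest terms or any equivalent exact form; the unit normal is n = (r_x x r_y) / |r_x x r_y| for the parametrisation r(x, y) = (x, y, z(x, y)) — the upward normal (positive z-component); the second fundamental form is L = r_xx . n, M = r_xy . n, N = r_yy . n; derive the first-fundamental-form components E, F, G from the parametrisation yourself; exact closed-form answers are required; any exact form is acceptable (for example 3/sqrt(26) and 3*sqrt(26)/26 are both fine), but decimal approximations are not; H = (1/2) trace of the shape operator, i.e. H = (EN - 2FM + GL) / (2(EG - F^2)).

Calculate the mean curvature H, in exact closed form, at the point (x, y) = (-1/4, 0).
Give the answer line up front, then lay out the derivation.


Answer: H = 0

z_x = -3/2, z_y = 0, z_xx = 0, z_xy = 0, z_yy = 0
E = 13/4, F = 0, G = 1; answer radicand W^2 = 13/4
unnormalised second-form numerators: l = 0, m = 0, n = 0; L = l/sqrt(13/4), and similarly M = m/sqrt(W^2), N = n/sqrt(W^2)
H = (E*n - 2*F*m + G*l) / (2*(EG - F^2)*sqrt(W^2)); E*n - 2*F*m + G*l = 0, EG - F^2 = 13/4, so H = (0)/sqrt(13/4)


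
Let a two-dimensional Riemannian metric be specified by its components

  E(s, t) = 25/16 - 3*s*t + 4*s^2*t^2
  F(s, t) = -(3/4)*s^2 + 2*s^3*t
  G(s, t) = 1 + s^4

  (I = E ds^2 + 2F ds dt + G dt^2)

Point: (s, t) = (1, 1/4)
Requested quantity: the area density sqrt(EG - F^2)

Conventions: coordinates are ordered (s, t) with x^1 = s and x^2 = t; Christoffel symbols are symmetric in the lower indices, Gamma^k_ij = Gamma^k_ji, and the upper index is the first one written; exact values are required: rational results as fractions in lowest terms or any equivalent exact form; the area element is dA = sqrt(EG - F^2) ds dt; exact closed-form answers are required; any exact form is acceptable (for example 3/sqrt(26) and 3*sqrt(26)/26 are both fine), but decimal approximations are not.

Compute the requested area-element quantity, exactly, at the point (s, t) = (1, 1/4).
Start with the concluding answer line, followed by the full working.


Answer: sqrt(EG - F^2) = sqrt(33)/4

E = 17/16, F = -1/4, G = 2; EG - F^2 = 33/16


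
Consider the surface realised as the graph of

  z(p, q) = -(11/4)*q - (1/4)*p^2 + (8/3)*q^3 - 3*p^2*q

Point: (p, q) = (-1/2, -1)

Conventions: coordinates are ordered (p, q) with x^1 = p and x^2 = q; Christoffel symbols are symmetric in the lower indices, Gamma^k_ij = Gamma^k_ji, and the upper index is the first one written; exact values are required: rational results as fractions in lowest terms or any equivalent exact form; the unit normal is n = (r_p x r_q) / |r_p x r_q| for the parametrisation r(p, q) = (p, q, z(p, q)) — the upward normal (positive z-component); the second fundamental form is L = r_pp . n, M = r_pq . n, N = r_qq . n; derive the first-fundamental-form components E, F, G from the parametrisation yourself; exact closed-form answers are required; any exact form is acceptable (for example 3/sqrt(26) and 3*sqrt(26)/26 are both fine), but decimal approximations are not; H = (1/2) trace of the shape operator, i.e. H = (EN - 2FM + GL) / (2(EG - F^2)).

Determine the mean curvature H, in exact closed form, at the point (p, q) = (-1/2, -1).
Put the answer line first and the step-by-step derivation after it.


Answer: H = 1732*sqrt(461)/212521

z_p = -11/4, z_q = 9/2, z_pp = 11/2, z_pq = 3, z_qq = -16
E = 137/16, F = -99/8, G = 85/4; answer radicand W^2 = 461/16
unnormalised second-form numerators: l = 11/2, m = 3, n = -16; L = l/sqrt(461/16), and similarly M = m/sqrt(W^2), N = n/sqrt(W^2)
H = (E*n - 2*F*m + G*l) / (2*(EG - F^2)*sqrt(W^2)); E*n - 2*F*m + G*l = 433/8, EG - F^2 = 461/16, so H = (433/461)/sqrt(461/16)


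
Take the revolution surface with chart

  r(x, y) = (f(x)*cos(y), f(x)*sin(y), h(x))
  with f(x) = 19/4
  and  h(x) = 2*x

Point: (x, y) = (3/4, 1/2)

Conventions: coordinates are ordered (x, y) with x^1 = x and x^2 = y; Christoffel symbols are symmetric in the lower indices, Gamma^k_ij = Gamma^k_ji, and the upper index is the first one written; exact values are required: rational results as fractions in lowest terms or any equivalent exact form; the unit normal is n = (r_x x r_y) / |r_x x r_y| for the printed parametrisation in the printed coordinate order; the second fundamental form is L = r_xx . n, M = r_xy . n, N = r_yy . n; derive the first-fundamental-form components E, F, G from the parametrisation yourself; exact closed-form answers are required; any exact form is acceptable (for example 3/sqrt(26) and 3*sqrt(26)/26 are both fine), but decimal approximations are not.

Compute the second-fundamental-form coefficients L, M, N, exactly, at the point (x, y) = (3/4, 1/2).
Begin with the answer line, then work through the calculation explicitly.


Answer: L = 0, M = 0, N = 19/4

f = 19/4, f' = 0, f'' = 0, h' = 2, h'' = 0
E = 4, F = 0, G = 361/16; answer radicand W^2 = 4
unnormalised second-form numerators: l = 0, m = 0, n = 19/2; L = l/sqrt(4), and similarly M = m/sqrt(W^2), N = n/sqrt(W^2)


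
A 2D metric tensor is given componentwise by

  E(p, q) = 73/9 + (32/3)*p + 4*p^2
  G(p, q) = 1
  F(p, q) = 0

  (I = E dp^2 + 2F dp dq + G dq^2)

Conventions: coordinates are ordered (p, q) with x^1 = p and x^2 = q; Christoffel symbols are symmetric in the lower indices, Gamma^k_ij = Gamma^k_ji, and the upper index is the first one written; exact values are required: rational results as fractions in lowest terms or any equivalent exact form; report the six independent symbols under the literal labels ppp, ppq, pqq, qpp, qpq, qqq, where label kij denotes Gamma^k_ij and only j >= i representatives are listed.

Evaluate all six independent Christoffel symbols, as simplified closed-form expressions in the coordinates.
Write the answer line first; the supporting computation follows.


Answer: Gamma_ppp = (36*p + 48)/(36*p^2 + 96*p + 73), Gamma_ppq = 0, Gamma_pqq = 0, Gamma_qpp = 0, Gamma_qpq = 0, Gamma_qqq = 0

E = 73/9 + (32/3)*p + 4*p^2; F = 0; G = 1
Gamma^k_ij = (1/2) g^{kl} (d_i g_jl + d_j g_il - d_l g_ij), with g^inv = (1/(EG-F^2)) [[G, -F], [-F, E]]
first partials: E_p = 32/3 + 8*p, E_q = 0, F_p = 0, F_q = 0, G_p = 0, G_q = 0
D = EG - F^2 = 73/9 + (32/3)*p + 4*p^2
expanded: Gamma^p_pp = (G E_p - 2F F_p + F E_q)/(2D), Gamma^p_pq = (G E_q - F G_p)/(2D), Gamma^p_qq = (2G F_q - G G_p - F G_q)/(2D), Gamma^q_pp = (2E F_p - E E_q - F E_p)/(2D), Gamma^q_pq = (E G_p - F E_q)/(2D), Gamma^q_qq = (E G_q - 2F F_q + F G_p)/(2D); substitute and cancel common factors


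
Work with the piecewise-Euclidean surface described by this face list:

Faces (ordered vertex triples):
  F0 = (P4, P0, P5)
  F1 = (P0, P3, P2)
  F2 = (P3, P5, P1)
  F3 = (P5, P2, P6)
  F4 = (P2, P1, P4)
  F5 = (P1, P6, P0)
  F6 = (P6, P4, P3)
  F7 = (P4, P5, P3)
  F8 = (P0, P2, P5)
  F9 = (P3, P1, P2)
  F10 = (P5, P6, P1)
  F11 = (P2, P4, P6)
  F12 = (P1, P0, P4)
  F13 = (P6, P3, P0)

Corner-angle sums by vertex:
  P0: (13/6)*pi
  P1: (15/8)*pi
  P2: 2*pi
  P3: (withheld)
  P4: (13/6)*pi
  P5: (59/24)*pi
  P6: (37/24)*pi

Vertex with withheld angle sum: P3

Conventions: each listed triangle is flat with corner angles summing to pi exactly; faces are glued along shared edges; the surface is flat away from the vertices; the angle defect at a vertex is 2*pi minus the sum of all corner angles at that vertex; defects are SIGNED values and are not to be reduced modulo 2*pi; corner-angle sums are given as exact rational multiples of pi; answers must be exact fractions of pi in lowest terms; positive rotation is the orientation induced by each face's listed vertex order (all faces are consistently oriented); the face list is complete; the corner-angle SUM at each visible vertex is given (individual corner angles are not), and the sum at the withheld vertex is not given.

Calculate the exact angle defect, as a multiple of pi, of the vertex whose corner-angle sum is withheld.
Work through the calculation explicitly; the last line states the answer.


V = 7, E = 21, F = 14; chi = V - E + F = 0
Gauss-Bonnet: total defect = 2*pi*chi = 0; visible defects sum to (-5/24)*pi

Answer: defect(P3) = (5/24)*pi


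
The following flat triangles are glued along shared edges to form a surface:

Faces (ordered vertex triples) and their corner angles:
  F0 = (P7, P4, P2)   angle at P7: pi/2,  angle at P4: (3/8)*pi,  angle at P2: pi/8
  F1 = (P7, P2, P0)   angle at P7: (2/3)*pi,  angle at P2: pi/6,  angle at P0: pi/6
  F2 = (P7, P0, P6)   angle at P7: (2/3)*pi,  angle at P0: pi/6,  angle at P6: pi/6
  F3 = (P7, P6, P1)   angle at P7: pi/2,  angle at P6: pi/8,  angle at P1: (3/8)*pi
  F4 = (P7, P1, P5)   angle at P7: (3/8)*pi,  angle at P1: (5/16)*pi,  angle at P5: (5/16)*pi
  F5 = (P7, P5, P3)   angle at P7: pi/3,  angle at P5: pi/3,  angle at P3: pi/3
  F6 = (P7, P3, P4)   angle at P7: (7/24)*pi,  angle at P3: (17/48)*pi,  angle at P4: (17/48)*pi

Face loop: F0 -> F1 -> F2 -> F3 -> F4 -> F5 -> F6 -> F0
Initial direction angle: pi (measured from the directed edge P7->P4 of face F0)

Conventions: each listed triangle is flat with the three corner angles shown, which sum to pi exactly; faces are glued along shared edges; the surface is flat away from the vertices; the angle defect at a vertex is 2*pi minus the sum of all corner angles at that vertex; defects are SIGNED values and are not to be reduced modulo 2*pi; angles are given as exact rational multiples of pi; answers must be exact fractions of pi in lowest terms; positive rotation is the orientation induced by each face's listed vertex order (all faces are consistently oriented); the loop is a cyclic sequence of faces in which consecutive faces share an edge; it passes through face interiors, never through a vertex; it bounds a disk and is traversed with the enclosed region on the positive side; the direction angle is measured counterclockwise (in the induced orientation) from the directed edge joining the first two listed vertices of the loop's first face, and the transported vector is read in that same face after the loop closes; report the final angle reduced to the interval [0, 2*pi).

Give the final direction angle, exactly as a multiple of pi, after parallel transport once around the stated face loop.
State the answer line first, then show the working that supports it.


Answer: final direction angle = (5/3)*pi

enclosed vertex P7: corner angles sum to (10/3)*pi, defect = 2*pi - (10/3)*pi = (-4/3)*pi
final direction = starting direction + enclosed defect total, reduced mod 2*pi (induced orientation)
final angle = pi - (4/3)*pi = (5/3)*pi (mod 2*pi)
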